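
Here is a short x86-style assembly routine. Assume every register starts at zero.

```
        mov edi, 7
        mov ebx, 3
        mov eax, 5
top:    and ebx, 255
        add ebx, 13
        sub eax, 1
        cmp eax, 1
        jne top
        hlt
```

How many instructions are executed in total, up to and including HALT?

mov edi, 7 → edi=7
mov ebx, 3 → ebx=3
mov eax, 5 → eax=5
and ebx, 255 → ebx=3&255=3
add ebx, 13 → ebx=3+13=16
sub eax, 1 → eax=5-1=4
cmp eax, 1  (cmp 4,1)
jne top: taken
and ebx, 255 → ebx=16&255=16
add ebx, 13 → ebx=16+13=29
sub eax, 1 → eax=4-1=3
cmp eax, 1  (cmp 3,1)
jne top: taken
and ebx, 255 → ebx=29&255=29
add ebx, 13 → ebx=29+13=42
sub eax, 1 → eax=3-1=2
cmp eax, 1  (cmp 2,1)
jne top: taken
and ebx, 255 → ebx=42&255=42
add ebx, 13 → ebx=42+13=55
sub eax, 1 → eax=2-1=1
cmp eax, 1  (cmp 1,1)
jne top: not taken
halt.
Total executed instructions: 24.

24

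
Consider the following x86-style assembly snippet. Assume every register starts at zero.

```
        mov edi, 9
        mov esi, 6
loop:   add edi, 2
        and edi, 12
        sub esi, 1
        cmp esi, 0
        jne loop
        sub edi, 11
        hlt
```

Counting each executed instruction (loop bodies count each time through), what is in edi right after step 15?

8

mov edi, 9 → edi=9
mov esi, 6 → esi=6
add edi, 2 → edi=9+2=11
and edi, 12 → edi=11&12=8
sub esi, 1 → esi=6-1=5
cmp esi, 0  (cmp 5,0)
jne loop: taken
add edi, 2 → edi=8+2=10
and edi, 12 → edi=10&12=8
sub esi, 1 → esi=5-1=4
cmp esi, 0  (cmp 4,0)
jne loop: taken
add edi, 2 → edi=8+2=10
and edi, 12 → edi=10&12=8
sub esi, 1 → esi=4-1=3
After step 15: edi = 8.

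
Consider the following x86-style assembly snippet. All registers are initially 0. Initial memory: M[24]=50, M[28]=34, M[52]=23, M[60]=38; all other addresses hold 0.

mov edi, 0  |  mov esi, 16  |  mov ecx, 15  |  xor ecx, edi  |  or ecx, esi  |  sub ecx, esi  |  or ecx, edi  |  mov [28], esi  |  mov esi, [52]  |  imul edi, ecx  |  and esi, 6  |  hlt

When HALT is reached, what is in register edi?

edi=0
esi=16
ecx=15
ecx=15^0=15
ecx=15|16=31
ecx=31-16=15
ecx=15|0=15
mov [28], esi → M[28]=16
esi=M[52]=23
edi=0*15=0
esi=23&6=6
halt.

0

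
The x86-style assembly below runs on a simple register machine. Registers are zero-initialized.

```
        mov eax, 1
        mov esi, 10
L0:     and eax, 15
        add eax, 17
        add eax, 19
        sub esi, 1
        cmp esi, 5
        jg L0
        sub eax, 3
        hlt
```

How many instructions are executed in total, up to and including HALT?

after mov eax, 1: eax=1
after mov esi, 10: esi=10
after and eax, 15: eax=1&15=1
after add eax, 17: eax=1+17=18
after add eax, 19: eax=18+19=37
after sub esi, 1: esi=10-1=9
cmp esi, 5  (cmp 9,5)
jg L0: taken
after and eax, 15: eax=37&15=5
after add eax, 17: eax=5+17=22
after add eax, 19: eax=22+19=41
after sub esi, 1: esi=9-1=8
cmp esi, 5  (cmp 8,5)
jg L0: taken
after and eax, 15: eax=41&15=9
after add eax, 17: eax=9+17=26
after add eax, 19: eax=26+19=45
after sub esi, 1: esi=8-1=7
cmp esi, 5  (cmp 7,5)
jg L0: taken
after and eax, 15: eax=45&15=13
after add eax, 17: eax=13+17=30
after add eax, 19: eax=30+19=49
after sub esi, 1: esi=7-1=6
cmp esi, 5  (cmp 6,5)
jg L0: taken
after and eax, 15: eax=49&15=1
after add eax, 17: eax=1+17=18
after add eax, 19: eax=18+19=37
after sub esi, 1: esi=6-1=5
cmp esi, 5  (cmp 5,5)
jg L0: not taken
after sub eax, 3: eax=37-3=34
halt.
Total executed instructions: 34.

34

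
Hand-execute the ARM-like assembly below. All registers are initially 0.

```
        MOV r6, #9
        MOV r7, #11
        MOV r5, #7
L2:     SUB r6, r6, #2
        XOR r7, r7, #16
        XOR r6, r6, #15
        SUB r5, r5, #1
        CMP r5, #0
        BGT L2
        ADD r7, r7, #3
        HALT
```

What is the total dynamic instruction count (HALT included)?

47

r6=9
r7=11
r5=7
r6=9-2=7
r7=11^16=27
r6=7^15=8
r5=7-1=6
CMP r5, #0  (cmp 6,0)
BGT L2: taken
r6=8-2=6
r7=27^16=11
r6=6^15=9
r5=6-1=5
CMP r5, #0  (cmp 5,0)
BGT L2: taken
r6=9-2=7
r7=11^16=27
r6=7^15=8
r5=5-1=4
CMP r5, #0  (cmp 4,0)
BGT L2: taken
r6=8-2=6
r7=27^16=11
r6=6^15=9
r5=4-1=3
CMP r5, #0  (cmp 3,0)
BGT L2: taken
r6=9-2=7
r7=11^16=27
r6=7^15=8
r5=3-1=2
CMP r5, #0  (cmp 2,0)
BGT L2: taken
r6=8-2=6
r7=27^16=11
r6=6^15=9
r5=2-1=1
CMP r5, #0  (cmp 1,0)
BGT L2: taken
r6=9-2=7
r7=11^16=27
r6=7^15=8
r5=1-1=0
CMP r5, #0  (cmp 0,0)
BGT L2: not taken
r7=27+3=30
halt.
Total executed instructions: 47.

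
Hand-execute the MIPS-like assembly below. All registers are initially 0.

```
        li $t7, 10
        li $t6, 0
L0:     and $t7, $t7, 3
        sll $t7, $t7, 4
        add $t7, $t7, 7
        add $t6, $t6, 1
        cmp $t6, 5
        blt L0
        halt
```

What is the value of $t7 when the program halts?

55

$t7=10
$t6=0
$t7=10&3=2
$t7=2<<4=32
$t7=32+7=39
$t6=0+1=1
cmp $t6, 5  (cmp 1,5)
blt L0: taken
$t7=39&3=3
$t7=3<<4=48
$t7=48+7=55
$t6=1+1=2
cmp $t6, 5  (cmp 2,5)
blt L0: taken
$t7=55&3=3
$t7=3<<4=48
$t7=48+7=55
$t6=2+1=3
cmp $t6, 5  (cmp 3,5)
blt L0: taken
$t7=55&3=3
$t7=3<<4=48
$t7=48+7=55
$t6=3+1=4
cmp $t6, 5  (cmp 4,5)
blt L0: taken
$t7=55&3=3
$t7=3<<4=48
$t7=48+7=55
$t6=4+1=5
cmp $t6, 5  (cmp 5,5)
blt L0: not taken
halt.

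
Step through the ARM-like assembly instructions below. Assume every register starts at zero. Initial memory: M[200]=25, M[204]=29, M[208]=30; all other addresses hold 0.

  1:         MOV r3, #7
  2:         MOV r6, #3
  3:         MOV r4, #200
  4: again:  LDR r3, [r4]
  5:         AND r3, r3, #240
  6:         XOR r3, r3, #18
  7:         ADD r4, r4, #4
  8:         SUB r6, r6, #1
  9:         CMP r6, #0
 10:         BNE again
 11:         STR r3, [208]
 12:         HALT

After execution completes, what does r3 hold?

2

after MOV r3, #7: r3=7
after MOV r6, #3: r6=3
after MOV r4, #200: r4=200
after LDR r3, [r4]: r3=M[200]=25
after AND r3, r3, #240: r3=25&240=16
after XOR r3, r3, #18: r3=16^18=2
after ADD r4, r4, #4: r4=200+4=204
after SUB r6, r6, #1: r6=3-1=2
CMP r6, #0  (cmp 2,0)
BNE again: taken
after LDR r3, [r4]: r3=M[204]=29
after AND r3, r3, #240: r3=29&240=16
after XOR r3, r3, #18: r3=16^18=2
after ADD r4, r4, #4: r4=204+4=208
after SUB r6, r6, #1: r6=2-1=1
CMP r6, #0  (cmp 1,0)
BNE again: taken
after LDR r3, [r4]: r3=M[208]=30
after AND r3, r3, #240: r3=30&240=16
after XOR r3, r3, #18: r3=16^18=2
after ADD r4, r4, #4: r4=208+4=212
after SUB r6, r6, #1: r6=1-1=0
CMP r6, #0  (cmp 0,0)
BNE again: not taken
STR r3, [208] → M[208]=2
halt.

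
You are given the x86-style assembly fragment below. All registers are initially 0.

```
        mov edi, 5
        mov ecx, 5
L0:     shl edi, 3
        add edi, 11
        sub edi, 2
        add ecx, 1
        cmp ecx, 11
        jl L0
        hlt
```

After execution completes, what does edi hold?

1647761

edi=5
ecx=5
edi=5<<3=40
edi=40+11=51
edi=51-2=49
ecx=5+1=6
cmp ecx, 11  (cmp 6,11)
jl L0: taken
edi=49<<3=392
edi=392+11=403
edi=403-2=401
ecx=6+1=7
cmp ecx, 11  (cmp 7,11)
jl L0: taken
edi=401<<3=3208
edi=3208+11=3219
edi=3219-2=3217
ecx=7+1=8
cmp ecx, 11  (cmp 8,11)
jl L0: taken
edi=3217<<3=25736
edi=25736+11=25747
edi=25747-2=25745
ecx=8+1=9
cmp ecx, 11  (cmp 9,11)
jl L0: taken
edi=25745<<3=205960
edi=205960+11=205971
edi=205971-2=205969
ecx=9+1=10
cmp ecx, 11  (cmp 10,11)
jl L0: taken
edi=205969<<3=1647752
edi=1647752+11=1647763
edi=1647763-2=1647761
ecx=10+1=11
cmp ecx, 11  (cmp 11,11)
jl L0: not taken
halt.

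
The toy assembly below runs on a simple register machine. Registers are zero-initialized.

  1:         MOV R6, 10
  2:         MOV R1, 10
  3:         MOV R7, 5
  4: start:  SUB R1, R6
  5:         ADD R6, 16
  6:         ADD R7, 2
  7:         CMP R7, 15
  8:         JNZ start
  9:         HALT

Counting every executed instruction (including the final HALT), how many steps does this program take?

MOV R6, 10 → R6=10
MOV R1, 10 → R1=10
MOV R7, 5 → R7=5
SUB R1, R6 → R1=10-10=0
ADD R6, 16 → R6=10+16=26
ADD R7, 2 → R7=5+2=7
CMP R7, 15  (cmp 7,15)
JNZ start: taken
SUB R1, R6 → R1=0-26=-26
ADD R6, 16 → R6=26+16=42
ADD R7, 2 → R7=7+2=9
CMP R7, 15  (cmp 9,15)
JNZ start: taken
SUB R1, R6 → R1=(-26)-42=-68
ADD R6, 16 → R6=42+16=58
ADD R7, 2 → R7=9+2=11
CMP R7, 15  (cmp 11,15)
JNZ start: taken
SUB R1, R6 → R1=(-68)-58=-126
ADD R6, 16 → R6=58+16=74
ADD R7, 2 → R7=11+2=13
CMP R7, 15  (cmp 13,15)
JNZ start: taken
SUB R1, R6 → R1=(-126)-74=-200
ADD R6, 16 → R6=74+16=90
ADD R7, 2 → R7=13+2=15
CMP R7, 15  (cmp 15,15)
JNZ start: not taken
halt.
Total executed instructions: 29.

29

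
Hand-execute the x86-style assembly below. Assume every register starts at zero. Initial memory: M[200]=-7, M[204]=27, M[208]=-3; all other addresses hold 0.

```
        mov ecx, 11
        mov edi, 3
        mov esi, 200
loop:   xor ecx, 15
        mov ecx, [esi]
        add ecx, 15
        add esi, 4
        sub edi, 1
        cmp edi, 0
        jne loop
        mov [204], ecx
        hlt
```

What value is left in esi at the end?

212

mov ecx, 11 → ecx=11
mov edi, 3 → edi=3
mov esi, 200 → esi=200
xor ecx, 15 → ecx=11^15=4
mov ecx, [esi] → ecx=M[200]=-7
add ecx, 15 → ecx=(-7)+15=8
add esi, 4 → esi=200+4=204
sub edi, 1 → edi=3-1=2
cmp edi, 0  (cmp 2,0)
jne loop: taken
xor ecx, 15 → ecx=8^15=7
mov ecx, [esi] → ecx=M[204]=27
add ecx, 15 → ecx=27+15=42
add esi, 4 → esi=204+4=208
sub edi, 1 → edi=2-1=1
cmp edi, 0  (cmp 1,0)
jne loop: taken
xor ecx, 15 → ecx=42^15=37
mov ecx, [esi] → ecx=M[208]=-3
add ecx, 15 → ecx=(-3)+15=12
add esi, 4 → esi=208+4=212
sub edi, 1 → edi=1-1=0
cmp edi, 0  (cmp 0,0)
jne loop: not taken
mov [204], ecx → M[204]=12
halt.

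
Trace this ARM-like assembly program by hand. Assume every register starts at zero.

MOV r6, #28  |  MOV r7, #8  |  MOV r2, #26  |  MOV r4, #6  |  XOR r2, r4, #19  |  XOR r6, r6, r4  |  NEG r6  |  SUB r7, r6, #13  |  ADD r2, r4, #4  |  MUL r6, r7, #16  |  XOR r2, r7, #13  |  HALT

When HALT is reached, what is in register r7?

MOV r6, #28 → r6=28
MOV r7, #8 → r7=8
MOV r2, #26 → r2=26
MOV r4, #6 → r4=6
XOR r2, r4, #19 → r2=6^19=21
XOR r6, r6, r4 → r6=28^6=26
NEG r6 → r6=-(26)=-26
SUB r7, r6, #13 → r7=(-26)-13=-39
ADD r2, r4, #4 → r2=6+4=10
MUL r6, r7, #16 → r6=(-39)*16=-624
XOR r2, r7, #13 → r2=(-39)^13=-44
halt.

-39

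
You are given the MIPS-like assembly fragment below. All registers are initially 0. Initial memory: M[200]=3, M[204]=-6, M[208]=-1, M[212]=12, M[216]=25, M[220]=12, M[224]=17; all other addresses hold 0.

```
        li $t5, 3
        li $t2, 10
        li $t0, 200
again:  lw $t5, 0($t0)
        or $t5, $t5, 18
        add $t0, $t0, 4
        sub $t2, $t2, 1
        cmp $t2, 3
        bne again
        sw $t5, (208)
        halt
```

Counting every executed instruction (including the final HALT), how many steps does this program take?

$t5=3
$t2=10
$t0=200
$t5=M[200]=3
$t5=3|18=19
$t0=200+4=204
$t2=10-1=9
cmp $t2, 3  (cmp 9,3)
bne again: taken
$t5=M[204]=-6
$t5=(-6)|18=-6
$t0=204+4=208
$t2=9-1=8
cmp $t2, 3  (cmp 8,3)
bne again: taken
$t5=M[208]=-1
$t5=(-1)|18=-1
$t0=208+4=212
$t2=8-1=7
cmp $t2, 3  (cmp 7,3)
bne again: taken
$t5=M[212]=12
$t5=12|18=30
$t0=212+4=216
$t2=7-1=6
cmp $t2, 3  (cmp 6,3)
bne again: taken
$t5=M[216]=25
$t5=25|18=27
$t0=216+4=220
$t2=6-1=5
cmp $t2, 3  (cmp 5,3)
bne again: taken
$t5=M[220]=12
$t5=12|18=30
$t0=220+4=224
$t2=5-1=4
cmp $t2, 3  (cmp 4,3)
bne again: taken
$t5=M[224]=17
$t5=17|18=19
$t0=224+4=228
$t2=4-1=3
cmp $t2, 3  (cmp 3,3)
bne again: not taken
sw $t5, (208) → M[208]=19
halt.
Total executed instructions: 47.

47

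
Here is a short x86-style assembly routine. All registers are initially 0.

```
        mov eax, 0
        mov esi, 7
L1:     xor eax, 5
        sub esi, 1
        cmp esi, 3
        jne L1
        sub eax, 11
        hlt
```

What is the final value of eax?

after mov eax, 0: eax=0
after mov esi, 7: esi=7
after xor eax, 5: eax=0^5=5
after sub esi, 1: esi=7-1=6
cmp esi, 3  (cmp 6,3)
jne L1: taken
after xor eax, 5: eax=5^5=0
after sub esi, 1: esi=6-1=5
cmp esi, 3  (cmp 5,3)
jne L1: taken
after xor eax, 5: eax=0^5=5
after sub esi, 1: esi=5-1=4
cmp esi, 3  (cmp 4,3)
jne L1: taken
after xor eax, 5: eax=5^5=0
after sub esi, 1: esi=4-1=3
cmp esi, 3  (cmp 3,3)
jne L1: not taken
after sub eax, 11: eax=0-11=-11
halt.

-11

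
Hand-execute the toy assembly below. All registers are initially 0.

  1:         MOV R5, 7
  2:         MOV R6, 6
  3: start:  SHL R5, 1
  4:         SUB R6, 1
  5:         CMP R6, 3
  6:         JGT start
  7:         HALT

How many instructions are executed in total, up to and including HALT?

MOV R5, 7 → R5=7
MOV R6, 6 → R6=6
SHL R5, 1 → R5=7<<1=14
SUB R6, 1 → R6=6-1=5
CMP R6, 3  (cmp 5,3)
JGT start: taken
SHL R5, 1 → R5=14<<1=28
SUB R6, 1 → R6=5-1=4
CMP R6, 3  (cmp 4,3)
JGT start: taken
SHL R5, 1 → R5=28<<1=56
SUB R6, 1 → R6=4-1=3
CMP R6, 3  (cmp 3,3)
JGT start: not taken
halt.
Total executed instructions: 15.

15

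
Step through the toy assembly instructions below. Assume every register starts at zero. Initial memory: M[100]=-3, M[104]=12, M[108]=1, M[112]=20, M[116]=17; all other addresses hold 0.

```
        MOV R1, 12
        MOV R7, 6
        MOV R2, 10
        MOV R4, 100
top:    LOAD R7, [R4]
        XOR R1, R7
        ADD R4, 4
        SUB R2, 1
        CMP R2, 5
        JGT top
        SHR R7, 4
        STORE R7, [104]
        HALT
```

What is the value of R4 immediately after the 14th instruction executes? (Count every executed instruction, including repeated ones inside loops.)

after MOV R1, 12: R1=12
after MOV R7, 6: R7=6
after MOV R2, 10: R2=10
after MOV R4, 100: R4=100
after LOAD R7, [R4]: R7=M[100]=-3
after XOR R1, R7: R1=12^(-3)=-15
after ADD R4, 4: R4=100+4=104
after SUB R2, 1: R2=10-1=9
CMP R2, 5  (cmp 9,5)
JGT top: taken
after LOAD R7, [R4]: R7=M[104]=12
after XOR R1, R7: R1=(-15)^12=-3
after ADD R4, 4: R4=104+4=108
after SUB R2, 1: R2=9-1=8
After step 14: R4 = 108.

108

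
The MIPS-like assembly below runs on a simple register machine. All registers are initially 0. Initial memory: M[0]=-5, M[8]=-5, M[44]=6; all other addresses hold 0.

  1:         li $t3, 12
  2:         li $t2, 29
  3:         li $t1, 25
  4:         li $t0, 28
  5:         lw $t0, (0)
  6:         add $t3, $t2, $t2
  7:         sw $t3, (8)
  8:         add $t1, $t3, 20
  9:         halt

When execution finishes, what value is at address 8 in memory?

li $t3, 12 → $t3=12
li $t2, 29 → $t2=29
li $t1, 25 → $t1=25
li $t0, 28 → $t0=28
lw $t0, (0) → $t0=M[0]=-5
add $t3, $t2, $t2 → $t3=29+29=58
sw $t3, (8) → M[8]=58
add $t1, $t3, 20 → $t1=58+20=78
halt.

58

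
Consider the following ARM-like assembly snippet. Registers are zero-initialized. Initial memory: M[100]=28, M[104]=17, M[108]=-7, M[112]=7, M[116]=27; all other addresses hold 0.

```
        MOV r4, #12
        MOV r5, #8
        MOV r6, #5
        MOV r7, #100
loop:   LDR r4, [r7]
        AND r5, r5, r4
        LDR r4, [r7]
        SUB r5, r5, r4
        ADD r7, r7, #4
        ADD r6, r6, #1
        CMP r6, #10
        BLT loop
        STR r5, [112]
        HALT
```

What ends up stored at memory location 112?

after MOV r4, #12: r4=12
after MOV r5, #8: r5=8
after MOV r6, #5: r6=5
after MOV r7, #100: r7=100
after LDR r4, [r7]: r4=M[100]=28
after AND r5, r5, r4: r5=8&28=8
after LDR r4, [r7]: r4=M[100]=28
after SUB r5, r5, r4: r5=8-28=-20
after ADD r7, r7, #4: r7=100+4=104
after ADD r6, r6, #1: r6=5+1=6
CMP r6, #10  (cmp 6,10)
BLT loop: taken
after LDR r4, [r7]: r4=M[104]=17
after AND r5, r5, r4: r5=(-20)&17=0
after LDR r4, [r7]: r4=M[104]=17
after SUB r5, r5, r4: r5=0-17=-17
after ADD r7, r7, #4: r7=104+4=108
after ADD r6, r6, #1: r6=6+1=7
CMP r6, #10  (cmp 7,10)
BLT loop: taken
after LDR r4, [r7]: r4=M[108]=-7
after AND r5, r5, r4: r5=(-17)&(-7)=-23
after LDR r4, [r7]: r4=M[108]=-7
after SUB r5, r5, r4: r5=(-23)-(-7)=-16
after ADD r7, r7, #4: r7=108+4=112
after ADD r6, r6, #1: r6=7+1=8
CMP r6, #10  (cmp 8,10)
BLT loop: taken
after LDR r4, [r7]: r4=M[112]=7
after AND r5, r5, r4: r5=(-16)&7=0
after LDR r4, [r7]: r4=M[112]=7
after SUB r5, r5, r4: r5=0-7=-7
after ADD r7, r7, #4: r7=112+4=116
after ADD r6, r6, #1: r6=8+1=9
CMP r6, #10  (cmp 9,10)
BLT loop: taken
after LDR r4, [r7]: r4=M[116]=27
after AND r5, r5, r4: r5=(-7)&27=25
after LDR r4, [r7]: r4=M[116]=27
after SUB r5, r5, r4: r5=25-27=-2
after ADD r7, r7, #4: r7=116+4=120
after ADD r6, r6, #1: r6=9+1=10
CMP r6, #10  (cmp 10,10)
BLT loop: not taken
STR r5, [112] → M[112]=-2
halt.

-2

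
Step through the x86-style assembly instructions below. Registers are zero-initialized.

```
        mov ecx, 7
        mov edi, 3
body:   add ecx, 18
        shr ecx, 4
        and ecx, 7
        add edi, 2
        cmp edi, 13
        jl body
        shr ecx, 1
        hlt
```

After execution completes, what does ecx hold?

0

after mov ecx, 7: ecx=7
after mov edi, 3: edi=3
after add ecx, 18: ecx=7+18=25
after shr ecx, 4: ecx=25>>4=1
after and ecx, 7: ecx=1&7=1
after add edi, 2: edi=3+2=5
cmp edi, 13  (cmp 5,13)
jl body: taken
after add ecx, 18: ecx=1+18=19
after shr ecx, 4: ecx=19>>4=1
after and ecx, 7: ecx=1&7=1
after add edi, 2: edi=5+2=7
cmp edi, 13  (cmp 7,13)
jl body: taken
after add ecx, 18: ecx=1+18=19
after shr ecx, 4: ecx=19>>4=1
after and ecx, 7: ecx=1&7=1
after add edi, 2: edi=7+2=9
cmp edi, 13  (cmp 9,13)
jl body: taken
after add ecx, 18: ecx=1+18=19
after shr ecx, 4: ecx=19>>4=1
after and ecx, 7: ecx=1&7=1
after add edi, 2: edi=9+2=11
cmp edi, 13  (cmp 11,13)
jl body: taken
after add ecx, 18: ecx=1+18=19
after shr ecx, 4: ecx=19>>4=1
after and ecx, 7: ecx=1&7=1
after add edi, 2: edi=11+2=13
cmp edi, 13  (cmp 13,13)
jl body: not taken
after shr ecx, 1: ecx=1>>1=0
halt.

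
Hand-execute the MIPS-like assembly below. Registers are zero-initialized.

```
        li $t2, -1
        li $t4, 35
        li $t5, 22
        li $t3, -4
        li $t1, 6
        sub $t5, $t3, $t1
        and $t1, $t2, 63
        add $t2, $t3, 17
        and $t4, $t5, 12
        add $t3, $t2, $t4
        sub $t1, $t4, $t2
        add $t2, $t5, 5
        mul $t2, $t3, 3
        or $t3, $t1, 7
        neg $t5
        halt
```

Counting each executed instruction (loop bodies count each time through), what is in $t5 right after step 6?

after li $t2, -1: $t2=-1
after li $t4, 35: $t4=35
after li $t5, 22: $t5=22
after li $t3, -4: $t3=-4
after li $t1, 6: $t1=6
after sub $t5, $t3, $t1: $t5=(-4)-6=-10
After step 6: $t5 = -10.

-10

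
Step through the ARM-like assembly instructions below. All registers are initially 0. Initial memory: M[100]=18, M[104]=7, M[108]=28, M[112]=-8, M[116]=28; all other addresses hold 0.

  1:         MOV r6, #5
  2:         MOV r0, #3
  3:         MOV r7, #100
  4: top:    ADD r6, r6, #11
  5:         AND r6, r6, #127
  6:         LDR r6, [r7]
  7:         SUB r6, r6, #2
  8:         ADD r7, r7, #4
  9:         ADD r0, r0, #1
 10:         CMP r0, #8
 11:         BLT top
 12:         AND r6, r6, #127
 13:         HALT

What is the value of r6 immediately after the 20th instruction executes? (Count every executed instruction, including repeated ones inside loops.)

r6=5
r0=3
r7=100
r6=5+11=16
r6=16&127=16
r6=M[100]=18
r6=18-2=16
r7=100+4=104
r0=3+1=4
CMP r0, #8  (cmp 4,8)
BLT top: taken
r6=16+11=27
r6=27&127=27
r6=M[104]=7
r6=7-2=5
r7=104+4=108
r0=4+1=5
CMP r0, #8  (cmp 5,8)
BLT top: taken
r6=5+11=16
After step 20: r6 = 16.

16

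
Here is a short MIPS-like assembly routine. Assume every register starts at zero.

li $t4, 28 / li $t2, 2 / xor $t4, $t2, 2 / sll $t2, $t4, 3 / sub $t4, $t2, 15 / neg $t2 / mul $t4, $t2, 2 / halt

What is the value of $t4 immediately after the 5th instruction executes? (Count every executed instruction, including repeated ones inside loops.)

-15

after li $t4, 28: $t4=28
after li $t2, 2: $t2=2
after xor $t4, $t2, 2: $t4=2^2=0
after sll $t2, $t4, 3: $t2=0<<3=0
after sub $t4, $t2, 15: $t4=0-15=-15
After step 5: $t4 = -15.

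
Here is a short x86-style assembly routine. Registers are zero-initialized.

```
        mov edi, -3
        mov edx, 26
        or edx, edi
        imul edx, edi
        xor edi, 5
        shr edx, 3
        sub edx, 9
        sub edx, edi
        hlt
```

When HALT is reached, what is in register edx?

mov edi, -3 → edi=-3
mov edx, 26 → edx=26
or edx, edi → edx=26|(-3)=-1
imul edx, edi → edx=(-1)*(-3)=3
xor edi, 5 → edi=(-3)^5=-8
shr edx, 3 → edx=3>>3=0
sub edx, 9 → edx=0-9=-9
sub edx, edi → edx=(-9)-(-8)=-1
halt.

-1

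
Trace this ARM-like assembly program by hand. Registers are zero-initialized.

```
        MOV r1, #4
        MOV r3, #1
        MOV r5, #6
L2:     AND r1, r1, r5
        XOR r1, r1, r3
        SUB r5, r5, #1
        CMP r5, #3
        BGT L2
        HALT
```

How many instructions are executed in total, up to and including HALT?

r1=4
r3=1
r5=6
r1=4&6=4
r1=4^1=5
r5=6-1=5
CMP r5, #3  (cmp 5,3)
BGT L2: taken
r1=5&5=5
r1=5^1=4
r5=5-1=4
CMP r5, #3  (cmp 4,3)
BGT L2: taken
r1=4&4=4
r1=4^1=5
r5=4-1=3
CMP r5, #3  (cmp 3,3)
BGT L2: not taken
halt.
Total executed instructions: 19.

19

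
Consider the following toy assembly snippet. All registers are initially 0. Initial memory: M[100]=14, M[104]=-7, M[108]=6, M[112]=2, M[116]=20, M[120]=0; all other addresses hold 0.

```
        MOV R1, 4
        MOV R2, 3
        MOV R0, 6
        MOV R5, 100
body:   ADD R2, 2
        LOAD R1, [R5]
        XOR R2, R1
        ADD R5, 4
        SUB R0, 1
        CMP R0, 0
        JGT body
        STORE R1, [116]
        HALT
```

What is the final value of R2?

-24

after MOV R1, 4: R1=4
after MOV R2, 3: R2=3
after MOV R0, 6: R0=6
after MOV R5, 100: R5=100
after ADD R2, 2: R2=3+2=5
after LOAD R1, [R5]: R1=M[100]=14
after XOR R2, R1: R2=5^14=11
after ADD R5, 4: R5=100+4=104
after SUB R0, 1: R0=6-1=5
CMP R0, 0  (cmp 5,0)
JGT body: taken
after ADD R2, 2: R2=11+2=13
after LOAD R1, [R5]: R1=M[104]=-7
after XOR R2, R1: R2=13^(-7)=-12
after ADD R5, 4: R5=104+4=108
after SUB R0, 1: R0=5-1=4
CMP R0, 0  (cmp 4,0)
JGT body: taken
after ADD R2, 2: R2=(-12)+2=-10
after LOAD R1, [R5]: R1=M[108]=6
after XOR R2, R1: R2=(-10)^6=-16
after ADD R5, 4: R5=108+4=112
after SUB R0, 1: R0=4-1=3
CMP R0, 0  (cmp 3,0)
JGT body: taken
after ADD R2, 2: R2=(-16)+2=-14
after LOAD R1, [R5]: R1=M[112]=2
after XOR R2, R1: R2=(-14)^2=-16
after ADD R5, 4: R5=112+4=116
after SUB R0, 1: R0=3-1=2
CMP R0, 0  (cmp 2,0)
JGT body: taken
after ADD R2, 2: R2=(-16)+2=-14
after LOAD R1, [R5]: R1=M[116]=20
after XOR R2, R1: R2=(-14)^20=-26
after ADD R5, 4: R5=116+4=120
after SUB R0, 1: R0=2-1=1
CMP R0, 0  (cmp 1,0)
JGT body: taken
after ADD R2, 2: R2=(-26)+2=-24
after LOAD R1, [R5]: R1=M[120]=0
after XOR R2, R1: R2=(-24)^0=-24
after ADD R5, 4: R5=120+4=124
after SUB R0, 1: R0=1-1=0
CMP R0, 0  (cmp 0,0)
JGT body: not taken
STORE R1, [116] → M[116]=0
halt.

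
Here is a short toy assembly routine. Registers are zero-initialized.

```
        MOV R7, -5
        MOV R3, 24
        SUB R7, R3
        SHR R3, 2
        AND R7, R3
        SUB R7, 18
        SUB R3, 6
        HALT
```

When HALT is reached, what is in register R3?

MOV R7, -5 → R7=-5
MOV R3, 24 → R3=24
SUB R7, R3 → R7=(-5)-24=-29
SHR R3, 2 → R3=24>>2=6
AND R7, R3 → R7=(-29)&6=2
SUB R7, 18 → R7=2-18=-16
SUB R3, 6 → R3=6-6=0
halt.

0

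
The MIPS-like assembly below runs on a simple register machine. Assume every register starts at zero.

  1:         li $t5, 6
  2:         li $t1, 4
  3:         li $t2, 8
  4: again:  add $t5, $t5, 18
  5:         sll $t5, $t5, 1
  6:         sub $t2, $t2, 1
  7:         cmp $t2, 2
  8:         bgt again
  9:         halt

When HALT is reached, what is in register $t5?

$t5=6
$t1=4
$t2=8
$t5=6+18=24
$t5=24<<1=48
$t2=8-1=7
cmp $t2, 2  (cmp 7,2)
bgt again: taken
$t5=48+18=66
$t5=66<<1=132
$t2=7-1=6
cmp $t2, 2  (cmp 6,2)
bgt again: taken
$t5=132+18=150
$t5=150<<1=300
$t2=6-1=5
cmp $t2, 2  (cmp 5,2)
bgt again: taken
$t5=300+18=318
$t5=318<<1=636
$t2=5-1=4
cmp $t2, 2  (cmp 4,2)
bgt again: taken
$t5=636+18=654
$t5=654<<1=1308
$t2=4-1=3
cmp $t2, 2  (cmp 3,2)
bgt again: taken
$t5=1308+18=1326
$t5=1326<<1=2652
$t2=3-1=2
cmp $t2, 2  (cmp 2,2)
bgt again: not taken
halt.

2652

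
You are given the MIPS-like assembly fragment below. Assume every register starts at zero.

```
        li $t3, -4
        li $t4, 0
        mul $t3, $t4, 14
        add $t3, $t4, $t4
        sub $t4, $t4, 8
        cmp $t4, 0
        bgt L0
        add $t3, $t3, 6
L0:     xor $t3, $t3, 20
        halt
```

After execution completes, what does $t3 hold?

li $t3, -4 → $t3=-4
li $t4, 0 → $t4=0
mul $t3, $t4, 14 → $t3=0*14=0
add $t3, $t4, $t4 → $t3=0+0=0
sub $t4, $t4, 8 → $t4=0-8=-8
cmp $t4, 0  (cmp -8,0)
bgt L0: not taken
add $t3, $t3, 6 → $t3=0+6=6
xor $t3, $t3, 20 → $t3=6^20=18
halt.

18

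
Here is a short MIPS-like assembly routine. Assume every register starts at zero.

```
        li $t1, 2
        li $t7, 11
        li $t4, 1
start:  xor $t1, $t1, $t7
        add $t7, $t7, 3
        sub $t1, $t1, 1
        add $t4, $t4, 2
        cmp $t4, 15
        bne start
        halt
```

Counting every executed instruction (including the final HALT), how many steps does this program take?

after li $t1, 2: $t1=2
after li $t7, 11: $t7=11
after li $t4, 1: $t4=1
after xor $t1, $t1, $t7: $t1=2^11=9
after add $t7, $t7, 3: $t7=11+3=14
after sub $t1, $t1, 1: $t1=9-1=8
after add $t4, $t4, 2: $t4=1+2=3
cmp $t4, 15  (cmp 3,15)
bne start: taken
after xor $t1, $t1, $t7: $t1=8^14=6
after add $t7, $t7, 3: $t7=14+3=17
after sub $t1, $t1, 1: $t1=6-1=5
after add $t4, $t4, 2: $t4=3+2=5
cmp $t4, 15  (cmp 5,15)
bne start: taken
after xor $t1, $t1, $t7: $t1=5^17=20
after add $t7, $t7, 3: $t7=17+3=20
after sub $t1, $t1, 1: $t1=20-1=19
after add $t4, $t4, 2: $t4=5+2=7
cmp $t4, 15  (cmp 7,15)
bne start: taken
after xor $t1, $t1, $t7: $t1=19^20=7
after add $t7, $t7, 3: $t7=20+3=23
after sub $t1, $t1, 1: $t1=7-1=6
after add $t4, $t4, 2: $t4=7+2=9
cmp $t4, 15  (cmp 9,15)
bne start: taken
after xor $t1, $t1, $t7: $t1=6^23=17
after add $t7, $t7, 3: $t7=23+3=26
after sub $t1, $t1, 1: $t1=17-1=16
after add $t4, $t4, 2: $t4=9+2=11
cmp $t4, 15  (cmp 11,15)
bne start: taken
after xor $t1, $t1, $t7: $t1=16^26=10
after add $t7, $t7, 3: $t7=26+3=29
after sub $t1, $t1, 1: $t1=10-1=9
after add $t4, $t4, 2: $t4=11+2=13
cmp $t4, 15  (cmp 13,15)
bne start: taken
after xor $t1, $t1, $t7: $t1=9^29=20
after add $t7, $t7, 3: $t7=29+3=32
after sub $t1, $t1, 1: $t1=20-1=19
after add $t4, $t4, 2: $t4=13+2=15
cmp $t4, 15  (cmp 15,15)
bne start: not taken
halt.
Total executed instructions: 46.

46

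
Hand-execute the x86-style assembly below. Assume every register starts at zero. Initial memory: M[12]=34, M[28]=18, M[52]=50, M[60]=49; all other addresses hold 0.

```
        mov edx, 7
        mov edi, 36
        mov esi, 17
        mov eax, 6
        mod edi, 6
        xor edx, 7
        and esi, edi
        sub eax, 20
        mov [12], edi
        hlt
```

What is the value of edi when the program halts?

0

after mov edx, 7: edx=7
after mov edi, 36: edi=36
after mov esi, 17: esi=17
after mov eax, 6: eax=6
after mod edi, 6: edi=36%6=0
after xor edx, 7: edx=7^7=0
after and esi, edi: esi=17&0=0
after sub eax, 20: eax=6-20=-14
mov [12], edi → M[12]=0
halt.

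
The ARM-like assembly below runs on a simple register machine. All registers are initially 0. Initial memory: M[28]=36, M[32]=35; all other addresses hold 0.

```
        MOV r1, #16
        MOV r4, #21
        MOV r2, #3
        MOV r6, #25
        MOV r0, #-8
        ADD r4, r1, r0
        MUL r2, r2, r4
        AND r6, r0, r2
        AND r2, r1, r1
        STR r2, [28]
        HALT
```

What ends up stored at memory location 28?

16

r1=16
r4=21
r2=3
r6=25
r0=-8
r4=16+(-8)=8
r2=3*8=24
r6=(-8)&24=24
r2=16&16=16
STR r2, [28] → M[28]=16
halt.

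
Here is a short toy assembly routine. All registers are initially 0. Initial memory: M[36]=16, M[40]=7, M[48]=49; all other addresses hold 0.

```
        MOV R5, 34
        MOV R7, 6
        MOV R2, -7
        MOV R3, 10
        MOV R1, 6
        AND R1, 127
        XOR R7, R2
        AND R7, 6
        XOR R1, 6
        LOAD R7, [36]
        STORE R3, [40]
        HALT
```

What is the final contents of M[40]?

10

R5=34
R7=6
R2=-7
R3=10
R1=6
R1=6&127=6
R7=6^(-7)=-1
R7=(-1)&6=6
R1=6^6=0
R7=M[36]=16
STORE R3, [40] → M[40]=10
halt.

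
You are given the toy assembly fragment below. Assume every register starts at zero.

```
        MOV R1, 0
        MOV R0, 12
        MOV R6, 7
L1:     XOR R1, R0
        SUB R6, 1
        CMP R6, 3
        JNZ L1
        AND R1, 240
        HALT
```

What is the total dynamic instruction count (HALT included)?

21

after MOV R1, 0: R1=0
after MOV R0, 12: R0=12
after MOV R6, 7: R6=7
after XOR R1, R0: R1=0^12=12
after SUB R6, 1: R6=7-1=6
CMP R6, 3  (cmp 6,3)
JNZ L1: taken
after XOR R1, R0: R1=12^12=0
after SUB R6, 1: R6=6-1=5
CMP R6, 3  (cmp 5,3)
JNZ L1: taken
after XOR R1, R0: R1=0^12=12
after SUB R6, 1: R6=5-1=4
CMP R6, 3  (cmp 4,3)
JNZ L1: taken
after XOR R1, R0: R1=12^12=0
after SUB R6, 1: R6=4-1=3
CMP R6, 3  (cmp 3,3)
JNZ L1: not taken
after AND R1, 240: R1=0&240=0
halt.
Total executed instructions: 21.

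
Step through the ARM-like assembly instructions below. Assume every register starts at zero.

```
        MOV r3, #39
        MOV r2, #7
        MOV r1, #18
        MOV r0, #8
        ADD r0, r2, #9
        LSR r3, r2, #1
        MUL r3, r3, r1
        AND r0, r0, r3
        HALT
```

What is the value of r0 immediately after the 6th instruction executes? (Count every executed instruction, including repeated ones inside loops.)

16

MOV r3, #39 → r3=39
MOV r2, #7 → r2=7
MOV r1, #18 → r1=18
MOV r0, #8 → r0=8
ADD r0, r2, #9 → r0=7+9=16
LSR r3, r2, #1 → r3=7>>1=3
After step 6: r0 = 16.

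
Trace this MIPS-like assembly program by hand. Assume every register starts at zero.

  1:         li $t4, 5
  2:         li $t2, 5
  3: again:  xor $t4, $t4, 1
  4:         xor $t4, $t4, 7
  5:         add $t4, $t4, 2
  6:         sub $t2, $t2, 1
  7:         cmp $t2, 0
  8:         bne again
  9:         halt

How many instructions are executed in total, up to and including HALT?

$t4=5
$t2=5
$t4=5^1=4
$t4=4^7=3
$t4=3+2=5
$t2=5-1=4
cmp $t2, 0  (cmp 4,0)
bne again: taken
$t4=5^1=4
$t4=4^7=3
$t4=3+2=5
$t2=4-1=3
cmp $t2, 0  (cmp 3,0)
bne again: taken
$t4=5^1=4
$t4=4^7=3
$t4=3+2=5
$t2=3-1=2
cmp $t2, 0  (cmp 2,0)
bne again: taken
$t4=5^1=4
$t4=4^7=3
$t4=3+2=5
$t2=2-1=1
cmp $t2, 0  (cmp 1,0)
bne again: taken
$t4=5^1=4
$t4=4^7=3
$t4=3+2=5
$t2=1-1=0
cmp $t2, 0  (cmp 0,0)
bne again: not taken
halt.
Total executed instructions: 33.

33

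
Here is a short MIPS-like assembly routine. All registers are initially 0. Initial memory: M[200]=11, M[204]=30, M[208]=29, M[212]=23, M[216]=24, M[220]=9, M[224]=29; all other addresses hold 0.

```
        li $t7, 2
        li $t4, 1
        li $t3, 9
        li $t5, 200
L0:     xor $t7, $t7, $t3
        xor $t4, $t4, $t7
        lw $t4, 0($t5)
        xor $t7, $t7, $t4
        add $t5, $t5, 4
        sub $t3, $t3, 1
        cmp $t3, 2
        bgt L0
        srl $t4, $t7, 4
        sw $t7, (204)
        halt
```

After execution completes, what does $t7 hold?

after li $t7, 2: $t7=2
after li $t4, 1: $t4=1
after li $t3, 9: $t3=9
after li $t5, 200: $t5=200
after xor $t7, $t7, $t3: $t7=2^9=11
after xor $t4, $t4, $t7: $t4=1^11=10
after lw $t4, 0($t5): $t4=M[200]=11
after xor $t7, $t7, $t4: $t7=11^11=0
after add $t5, $t5, 4: $t5=200+4=204
after sub $t3, $t3, 1: $t3=9-1=8
cmp $t3, 2  (cmp 8,2)
bgt L0: taken
after xor $t7, $t7, $t3: $t7=0^8=8
after xor $t4, $t4, $t7: $t4=11^8=3
after lw $t4, 0($t5): $t4=M[204]=30
after xor $t7, $t7, $t4: $t7=8^30=22
after add $t5, $t5, 4: $t5=204+4=208
after sub $t3, $t3, 1: $t3=8-1=7
cmp $t3, 2  (cmp 7,2)
bgt L0: taken
after xor $t7, $t7, $t3: $t7=22^7=17
after xor $t4, $t4, $t7: $t4=30^17=15
after lw $t4, 0($t5): $t4=M[208]=29
after xor $t7, $t7, $t4: $t7=17^29=12
after add $t5, $t5, 4: $t5=208+4=212
after sub $t3, $t3, 1: $t3=7-1=6
cmp $t3, 2  (cmp 6,2)
bgt L0: taken
after xor $t7, $t7, $t3: $t7=12^6=10
after xor $t4, $t4, $t7: $t4=29^10=23
after lw $t4, 0($t5): $t4=M[212]=23
after xor $t7, $t7, $t4: $t7=10^23=29
after add $t5, $t5, 4: $t5=212+4=216
after sub $t3, $t3, 1: $t3=6-1=5
cmp $t3, 2  (cmp 5,2)
bgt L0: taken
after xor $t7, $t7, $t3: $t7=29^5=24
after xor $t4, $t4, $t7: $t4=23^24=15
after lw $t4, 0($t5): $t4=M[216]=24
after xor $t7, $t7, $t4: $t7=24^24=0
after add $t5, $t5, 4: $t5=216+4=220
after sub $t3, $t3, 1: $t3=5-1=4
cmp $t3, 2  (cmp 4,2)
bgt L0: taken
after xor $t7, $t7, $t3: $t7=0^4=4
after xor $t4, $t4, $t7: $t4=24^4=28
after lw $t4, 0($t5): $t4=M[220]=9
after xor $t7, $t7, $t4: $t7=4^9=13
after add $t5, $t5, 4: $t5=220+4=224
after sub $t3, $t3, 1: $t3=4-1=3
cmp $t3, 2  (cmp 3,2)
bgt L0: taken
after xor $t7, $t7, $t3: $t7=13^3=14
after xor $t4, $t4, $t7: $t4=9^14=7
after lw $t4, 0($t5): $t4=M[224]=29
after xor $t7, $t7, $t4: $t7=14^29=19
after add $t5, $t5, 4: $t5=224+4=228
after sub $t3, $t3, 1: $t3=3-1=2
cmp $t3, 2  (cmp 2,2)
bgt L0: not taken
after srl $t4, $t7, 4: $t4=19>>4=1
sw $t7, (204) → M[204]=19
halt.

19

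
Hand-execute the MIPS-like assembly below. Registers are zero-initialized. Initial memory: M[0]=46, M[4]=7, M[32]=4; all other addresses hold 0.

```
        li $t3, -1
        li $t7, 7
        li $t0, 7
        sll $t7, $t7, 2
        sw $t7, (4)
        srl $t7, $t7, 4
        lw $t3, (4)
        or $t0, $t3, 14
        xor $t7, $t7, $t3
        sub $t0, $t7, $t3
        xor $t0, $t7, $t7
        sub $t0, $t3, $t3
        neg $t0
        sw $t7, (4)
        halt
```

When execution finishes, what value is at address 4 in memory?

29

after li $t3, -1: $t3=-1
after li $t7, 7: $t7=7
after li $t0, 7: $t0=7
after sll $t7, $t7, 2: $t7=7<<2=28
sw $t7, (4) → M[4]=28
after srl $t7, $t7, 4: $t7=28>>4=1
after lw $t3, (4): $t3=M[4]=28
after or $t0, $t3, 14: $t0=28|14=30
after xor $t7, $t7, $t3: $t7=1^28=29
after sub $t0, $t7, $t3: $t0=29-28=1
after xor $t0, $t7, $t7: $t0=29^29=0
after sub $t0, $t3, $t3: $t0=28-28=0
after neg $t0: $t0=-(0)=0
sw $t7, (4) → M[4]=29
halt.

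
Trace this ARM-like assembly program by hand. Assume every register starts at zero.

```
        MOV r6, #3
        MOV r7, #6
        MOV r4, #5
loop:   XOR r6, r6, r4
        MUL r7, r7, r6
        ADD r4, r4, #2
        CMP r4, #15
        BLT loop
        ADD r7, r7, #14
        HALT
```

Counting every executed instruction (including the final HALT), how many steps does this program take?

MOV r6, #3 → r6=3
MOV r7, #6 → r7=6
MOV r4, #5 → r4=5
XOR r6, r6, r4 → r6=3^5=6
MUL r7, r7, r6 → r7=6*6=36
ADD r4, r4, #2 → r4=5+2=7
CMP r4, #15  (cmp 7,15)
BLT loop: taken
XOR r6, r6, r4 → r6=6^7=1
MUL r7, r7, r6 → r7=36*1=36
ADD r4, r4, #2 → r4=7+2=9
CMP r4, #15  (cmp 9,15)
BLT loop: taken
XOR r6, r6, r4 → r6=1^9=8
MUL r7, r7, r6 → r7=36*8=288
ADD r4, r4, #2 → r4=9+2=11
CMP r4, #15  (cmp 11,15)
BLT loop: taken
XOR r6, r6, r4 → r6=8^11=3
MUL r7, r7, r6 → r7=288*3=864
ADD r4, r4, #2 → r4=11+2=13
CMP r4, #15  (cmp 13,15)
BLT loop: taken
XOR r6, r6, r4 → r6=3^13=14
MUL r7, r7, r6 → r7=864*14=12096
ADD r4, r4, #2 → r4=13+2=15
CMP r4, #15  (cmp 15,15)
BLT loop: not taken
ADD r7, r7, #14 → r7=12096+14=12110
halt.
Total executed instructions: 30.

30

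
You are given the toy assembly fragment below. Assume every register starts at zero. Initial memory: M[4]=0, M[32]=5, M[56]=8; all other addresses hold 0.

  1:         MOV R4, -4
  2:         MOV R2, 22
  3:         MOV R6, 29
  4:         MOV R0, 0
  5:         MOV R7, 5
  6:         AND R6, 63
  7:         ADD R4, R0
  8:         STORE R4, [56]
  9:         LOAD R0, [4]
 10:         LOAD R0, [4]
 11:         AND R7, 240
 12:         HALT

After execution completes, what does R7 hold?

0

after MOV R4, -4: R4=-4
after MOV R2, 22: R2=22
after MOV R6, 29: R6=29
after MOV R0, 0: R0=0
after MOV R7, 5: R7=5
after AND R6, 63: R6=29&63=29
after ADD R4, R0: R4=(-4)+0=-4
STORE R4, [56] → M[56]=-4
after LOAD R0, [4]: R0=M[4]=0
after LOAD R0, [4]: R0=M[4]=0
after AND R7, 240: R7=5&240=0
halt.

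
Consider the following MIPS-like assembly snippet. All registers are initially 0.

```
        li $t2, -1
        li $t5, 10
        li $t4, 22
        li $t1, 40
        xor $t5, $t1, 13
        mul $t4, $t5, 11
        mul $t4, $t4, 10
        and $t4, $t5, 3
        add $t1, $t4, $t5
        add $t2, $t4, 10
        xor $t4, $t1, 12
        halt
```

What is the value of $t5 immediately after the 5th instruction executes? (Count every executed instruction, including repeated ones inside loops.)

$t2=-1
$t5=10
$t4=22
$t1=40
$t5=40^13=37
After step 5: $t5 = 37.

37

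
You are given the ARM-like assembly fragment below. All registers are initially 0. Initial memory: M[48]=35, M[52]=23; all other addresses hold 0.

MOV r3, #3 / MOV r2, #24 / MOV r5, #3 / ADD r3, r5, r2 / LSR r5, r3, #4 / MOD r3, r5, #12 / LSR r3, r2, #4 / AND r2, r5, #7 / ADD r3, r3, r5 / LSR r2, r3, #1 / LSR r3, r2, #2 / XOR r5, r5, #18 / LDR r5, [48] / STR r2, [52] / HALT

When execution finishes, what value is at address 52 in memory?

1

r3=3
r2=24
r5=3
r3=3+24=27
r5=27>>4=1
r3=1%12=1
r3=24>>4=1
r2=1&7=1
r3=1+1=2
r2=2>>1=1
r3=1>>2=0
r5=1^18=19
r5=M[48]=35
STR r2, [52] → M[52]=1
halt.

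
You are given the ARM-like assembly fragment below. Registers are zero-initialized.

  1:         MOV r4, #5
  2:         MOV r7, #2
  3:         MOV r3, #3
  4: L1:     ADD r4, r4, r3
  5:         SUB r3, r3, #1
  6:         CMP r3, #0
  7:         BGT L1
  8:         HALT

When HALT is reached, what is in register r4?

11

MOV r4, #5 → r4=5
MOV r7, #2 → r7=2
MOV r3, #3 → r3=3
ADD r4, r4, r3 → r4=5+3=8
SUB r3, r3, #1 → r3=3-1=2
CMP r3, #0  (cmp 2,0)
BGT L1: taken
ADD r4, r4, r3 → r4=8+2=10
SUB r3, r3, #1 → r3=2-1=1
CMP r3, #0  (cmp 1,0)
BGT L1: taken
ADD r4, r4, r3 → r4=10+1=11
SUB r3, r3, #1 → r3=1-1=0
CMP r3, #0  (cmp 0,0)
BGT L1: not taken
halt.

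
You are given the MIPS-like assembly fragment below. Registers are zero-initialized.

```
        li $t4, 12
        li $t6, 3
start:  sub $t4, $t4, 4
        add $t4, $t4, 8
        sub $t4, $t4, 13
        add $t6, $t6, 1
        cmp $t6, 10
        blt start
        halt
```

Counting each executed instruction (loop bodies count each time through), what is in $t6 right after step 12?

after li $t4, 12: $t4=12
after li $t6, 3: $t6=3
after sub $t4, $t4, 4: $t4=12-4=8
after add $t4, $t4, 8: $t4=8+8=16
after sub $t4, $t4, 13: $t4=16-13=3
after add $t6, $t6, 1: $t6=3+1=4
cmp $t6, 10  (cmp 4,10)
blt start: taken
after sub $t4, $t4, 4: $t4=3-4=-1
after add $t4, $t4, 8: $t4=(-1)+8=7
after sub $t4, $t4, 13: $t4=7-13=-6
after add $t6, $t6, 1: $t6=4+1=5
After step 12: $t6 = 5.

5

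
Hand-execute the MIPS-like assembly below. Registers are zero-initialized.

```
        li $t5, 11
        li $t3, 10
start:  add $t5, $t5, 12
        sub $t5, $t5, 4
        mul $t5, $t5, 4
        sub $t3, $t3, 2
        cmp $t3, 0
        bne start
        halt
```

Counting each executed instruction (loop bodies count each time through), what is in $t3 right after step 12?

6

$t5=11
$t3=10
$t5=11+12=23
$t5=23-4=19
$t5=19*4=76
$t3=10-2=8
cmp $t3, 0  (cmp 8,0)
bne start: taken
$t5=76+12=88
$t5=88-4=84
$t5=84*4=336
$t3=8-2=6
After step 12: $t3 = 6.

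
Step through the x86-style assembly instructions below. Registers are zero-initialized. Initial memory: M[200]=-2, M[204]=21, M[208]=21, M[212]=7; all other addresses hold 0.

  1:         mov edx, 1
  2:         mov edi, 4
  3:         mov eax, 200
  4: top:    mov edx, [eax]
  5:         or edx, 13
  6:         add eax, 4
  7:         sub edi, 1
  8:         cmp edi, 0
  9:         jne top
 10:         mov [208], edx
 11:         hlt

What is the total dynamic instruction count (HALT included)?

after mov edx, 1: edx=1
after mov edi, 4: edi=4
after mov eax, 200: eax=200
after mov edx, [eax]: edx=M[200]=-2
after or edx, 13: edx=(-2)|13=-1
after add eax, 4: eax=200+4=204
after sub edi, 1: edi=4-1=3
cmp edi, 0  (cmp 3,0)
jne top: taken
after mov edx, [eax]: edx=M[204]=21
after or edx, 13: edx=21|13=29
after add eax, 4: eax=204+4=208
after sub edi, 1: edi=3-1=2
cmp edi, 0  (cmp 2,0)
jne top: taken
after mov edx, [eax]: edx=M[208]=21
after or edx, 13: edx=21|13=29
after add eax, 4: eax=208+4=212
after sub edi, 1: edi=2-1=1
cmp edi, 0  (cmp 1,0)
jne top: taken
after mov edx, [eax]: edx=M[212]=7
after or edx, 13: edx=7|13=15
after add eax, 4: eax=212+4=216
after sub edi, 1: edi=1-1=0
cmp edi, 0  (cmp 0,0)
jne top: not taken
mov [208], edx → M[208]=15
halt.
Total executed instructions: 29.

29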